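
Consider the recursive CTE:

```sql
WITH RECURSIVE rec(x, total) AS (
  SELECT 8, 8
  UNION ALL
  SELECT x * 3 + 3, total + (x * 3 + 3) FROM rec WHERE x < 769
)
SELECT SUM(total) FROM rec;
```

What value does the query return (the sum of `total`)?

Base: x=8, total=8.
Iteration 1: 8 < 769 holds -> x = 8 * 3 + 3 = 27, total = 8 + 27 = 35.
Iteration 2: 27 < 769 holds -> x = 27 * 3 + 3 = 84, total = 35 + 84 = 119.
Iteration 3: 84 < 769 holds -> x = 84 * 3 + 3 = 255, total = 119 + 255 = 374.
Iteration 4: 255 < 769 holds -> x = 255 * 3 + 3 = 768, total = 374 + 768 = 1142.
Iteration 5: 768 < 769 holds -> x = 768 * 3 + 3 = 2307, total = 1142 + 2307 = 3449.
Iteration 6: 2307 < 769 fails; recursion stops.
SUM(total) = 8 + 35 + 119 + 374 + 1142 + 3449 = 5127.

5127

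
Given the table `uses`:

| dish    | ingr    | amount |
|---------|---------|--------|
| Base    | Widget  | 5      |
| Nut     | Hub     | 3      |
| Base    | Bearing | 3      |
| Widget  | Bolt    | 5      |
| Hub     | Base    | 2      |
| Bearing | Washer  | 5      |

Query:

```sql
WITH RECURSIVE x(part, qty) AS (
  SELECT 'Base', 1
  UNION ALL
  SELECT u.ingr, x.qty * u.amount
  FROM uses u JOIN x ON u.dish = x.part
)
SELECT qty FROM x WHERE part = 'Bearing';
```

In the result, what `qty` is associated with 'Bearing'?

3

Base: (Base, qty=1).
Iteration 1: components of {Base} -> Bearing = 1*3 = 3, Widget = 1*5 = 5.
Iteration 2: components of {Bearing,Widget} -> Bolt = 5*5 = 25, Washer = 3*5 = 15.
Iteration 3: no further components; recursion stops.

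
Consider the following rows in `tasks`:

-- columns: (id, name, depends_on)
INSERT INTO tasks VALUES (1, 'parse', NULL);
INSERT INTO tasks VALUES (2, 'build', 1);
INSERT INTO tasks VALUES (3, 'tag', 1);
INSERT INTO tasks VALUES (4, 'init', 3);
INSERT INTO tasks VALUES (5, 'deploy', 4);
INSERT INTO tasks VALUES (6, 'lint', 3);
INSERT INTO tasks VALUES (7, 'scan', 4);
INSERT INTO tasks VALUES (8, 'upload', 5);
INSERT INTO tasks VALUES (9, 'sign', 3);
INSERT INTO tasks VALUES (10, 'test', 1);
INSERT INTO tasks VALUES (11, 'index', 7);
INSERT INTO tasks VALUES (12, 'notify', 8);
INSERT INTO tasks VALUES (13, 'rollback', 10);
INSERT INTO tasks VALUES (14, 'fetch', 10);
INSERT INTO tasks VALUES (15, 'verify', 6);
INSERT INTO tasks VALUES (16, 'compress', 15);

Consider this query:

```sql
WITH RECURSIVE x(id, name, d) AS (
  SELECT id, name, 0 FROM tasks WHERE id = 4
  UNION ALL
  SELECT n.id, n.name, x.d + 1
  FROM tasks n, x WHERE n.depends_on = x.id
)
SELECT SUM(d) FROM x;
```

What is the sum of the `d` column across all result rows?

Base: id=4 (init) at d 0.
Iteration 1: rows with depends_on in {4} -> deploy (id 5, d 1), scan (id 7, d 1).
Iteration 2: rows with depends_on in {5,7} -> upload (id 8, d 2), index (id 11, d 2).
Iteration 3: rows with depends_on in {8,11} -> notify (id 12, d 3).
Iteration 4: no rows with depends_on in {12}; recursion stops.
SUM(d) = 0 + 1 + 1 + 2 + 2 + 3 = 9.

9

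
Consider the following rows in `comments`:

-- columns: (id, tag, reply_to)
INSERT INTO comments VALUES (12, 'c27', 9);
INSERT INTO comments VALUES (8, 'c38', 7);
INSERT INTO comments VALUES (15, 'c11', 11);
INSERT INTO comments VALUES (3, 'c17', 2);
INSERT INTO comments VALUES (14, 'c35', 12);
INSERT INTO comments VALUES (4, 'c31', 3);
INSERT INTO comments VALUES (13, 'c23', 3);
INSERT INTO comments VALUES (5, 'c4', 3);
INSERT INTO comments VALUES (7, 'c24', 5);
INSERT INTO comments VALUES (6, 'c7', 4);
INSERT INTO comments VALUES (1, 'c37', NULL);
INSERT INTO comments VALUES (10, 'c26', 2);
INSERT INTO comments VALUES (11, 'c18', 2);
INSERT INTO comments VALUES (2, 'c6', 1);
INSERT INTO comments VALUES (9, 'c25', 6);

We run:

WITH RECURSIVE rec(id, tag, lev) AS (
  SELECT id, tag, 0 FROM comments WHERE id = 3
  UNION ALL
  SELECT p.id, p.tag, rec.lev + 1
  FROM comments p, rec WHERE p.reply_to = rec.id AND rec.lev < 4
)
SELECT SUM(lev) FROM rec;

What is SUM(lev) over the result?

17

Base: id=3 (c17) at lev 0.
Iteration 1: rows with reply_to in {3} -> c31 (id 4, lev 1), c4 (id 5, lev 1), c23 (id 13, lev 1).
Iteration 2: rows with reply_to in {4,5,13} -> c7 (id 6, lev 2), c24 (id 7, lev 2).
Iteration 3: rows with reply_to in {6,7} -> c38 (id 8, lev 3), c25 (id 9, lev 3).
Iteration 4: rows with reply_to in {8,9} -> c27 (id 12, lev 4).
Iteration 5: lev < 4 fails for all current rows; recursion stops.
SUM(lev) = 0 + 1 + 1 + 1 + 2 + 2 + 3 + 3 + 4 = 17.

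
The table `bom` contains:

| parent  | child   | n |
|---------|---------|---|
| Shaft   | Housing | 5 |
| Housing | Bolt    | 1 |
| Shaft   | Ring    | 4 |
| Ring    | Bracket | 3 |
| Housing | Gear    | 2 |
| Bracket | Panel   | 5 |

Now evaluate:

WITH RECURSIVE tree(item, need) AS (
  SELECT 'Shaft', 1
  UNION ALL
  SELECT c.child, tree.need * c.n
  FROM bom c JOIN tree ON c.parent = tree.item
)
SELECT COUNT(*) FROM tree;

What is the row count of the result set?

7

Base: (Shaft, need=1).
Iteration 1: components of {Shaft} -> Housing = 1*5 = 5, Ring = 1*4 = 4.
Iteration 2: components of {Housing,Ring} -> Bolt = 5*1 = 5, Bracket = 4*3 = 12, Gear = 5*2 = 10.
Iteration 3: components of {Bolt,Bracket,Gear} -> Panel = 12*5 = 60.
Iteration 4: no further components; recursion stops.
Total rows emitted: 7.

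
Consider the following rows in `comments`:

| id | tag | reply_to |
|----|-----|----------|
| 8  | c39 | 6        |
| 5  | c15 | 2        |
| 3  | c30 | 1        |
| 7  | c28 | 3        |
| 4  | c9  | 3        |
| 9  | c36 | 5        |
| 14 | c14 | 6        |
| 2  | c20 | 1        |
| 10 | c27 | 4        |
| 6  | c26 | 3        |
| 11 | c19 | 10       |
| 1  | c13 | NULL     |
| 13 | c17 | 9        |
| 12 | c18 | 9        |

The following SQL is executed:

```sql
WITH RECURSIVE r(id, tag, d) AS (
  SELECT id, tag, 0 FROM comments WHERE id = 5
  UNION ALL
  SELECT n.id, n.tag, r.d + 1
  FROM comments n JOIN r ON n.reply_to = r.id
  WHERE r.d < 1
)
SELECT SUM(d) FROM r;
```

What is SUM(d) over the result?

1

Base: id=5 (c15) at d 0.
Iteration 1: rows with reply_to in {5} -> c36 (id 9, d 1).
Iteration 2: d < 1 fails for all current rows; recursion stops.
SUM(d) = 0 + 1 = 1.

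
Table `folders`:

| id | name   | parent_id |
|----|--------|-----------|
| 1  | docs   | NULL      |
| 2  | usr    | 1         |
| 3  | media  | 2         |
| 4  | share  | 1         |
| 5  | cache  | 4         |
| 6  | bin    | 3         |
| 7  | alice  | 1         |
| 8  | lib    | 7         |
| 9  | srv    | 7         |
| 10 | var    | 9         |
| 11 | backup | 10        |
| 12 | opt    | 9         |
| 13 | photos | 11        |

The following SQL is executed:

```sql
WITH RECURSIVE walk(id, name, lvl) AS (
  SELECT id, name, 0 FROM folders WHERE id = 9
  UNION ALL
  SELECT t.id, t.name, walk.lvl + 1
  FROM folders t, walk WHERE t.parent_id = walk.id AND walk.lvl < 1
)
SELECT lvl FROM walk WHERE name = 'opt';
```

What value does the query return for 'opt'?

Base: id=9 (srv) at lvl 0.
Iteration 1: rows with parent_id in {9} -> var (id 10, lvl 1), opt (id 12, lvl 1).
Iteration 2: lvl < 1 fails for all current rows; recursion stops.

1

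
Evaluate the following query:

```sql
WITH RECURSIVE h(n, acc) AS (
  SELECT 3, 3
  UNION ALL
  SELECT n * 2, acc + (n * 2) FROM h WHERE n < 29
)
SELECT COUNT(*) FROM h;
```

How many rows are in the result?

5

Base: n=3, acc=3.
Iteration 1: 3 < 29 holds -> n = 3 * 2 = 6, acc = 3 + 6 = 9.
Iteration 2: 6 < 29 holds -> n = 6 * 2 = 12, acc = 9 + 12 = 21.
Iteration 3: 12 < 29 holds -> n = 12 * 2 = 24, acc = 21 + 24 = 45.
Iteration 4: 24 < 29 holds -> n = 24 * 2 = 48, acc = 45 + 48 = 93.
Iteration 5: 48 < 29 fails; recursion stops.
Total rows emitted: 5.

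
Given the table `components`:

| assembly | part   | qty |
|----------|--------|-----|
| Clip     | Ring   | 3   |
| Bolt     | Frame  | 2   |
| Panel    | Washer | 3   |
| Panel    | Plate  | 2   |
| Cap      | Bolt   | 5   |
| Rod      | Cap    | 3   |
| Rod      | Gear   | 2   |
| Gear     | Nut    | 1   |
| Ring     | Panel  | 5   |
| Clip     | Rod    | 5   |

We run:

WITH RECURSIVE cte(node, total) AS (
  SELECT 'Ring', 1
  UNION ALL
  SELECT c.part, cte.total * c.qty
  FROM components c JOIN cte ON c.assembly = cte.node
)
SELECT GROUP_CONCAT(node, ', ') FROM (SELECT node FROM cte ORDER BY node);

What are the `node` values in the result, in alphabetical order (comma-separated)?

Base: (Ring, total=1).
Iteration 1: components of {Ring} -> Panel = 1*5 = 5.
Iteration 2: components of {Panel} -> Plate = 5*2 = 10, Washer = 5*3 = 15.
Iteration 3: no further components; recursion stops.

Panel, Plate, Ring, Washer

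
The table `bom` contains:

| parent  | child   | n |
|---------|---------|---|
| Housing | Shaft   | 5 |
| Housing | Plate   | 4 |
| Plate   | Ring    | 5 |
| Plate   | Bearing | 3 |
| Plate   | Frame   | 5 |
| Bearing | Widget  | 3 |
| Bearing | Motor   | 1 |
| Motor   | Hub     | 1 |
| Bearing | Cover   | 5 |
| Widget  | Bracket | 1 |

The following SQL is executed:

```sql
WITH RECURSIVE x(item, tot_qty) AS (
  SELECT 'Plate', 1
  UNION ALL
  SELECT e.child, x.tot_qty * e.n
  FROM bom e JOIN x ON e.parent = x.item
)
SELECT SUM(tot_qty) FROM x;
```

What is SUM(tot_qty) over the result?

53

Base: (Plate, tot_qty=1).
Iteration 1: components of {Plate} -> Bearing = 1*3 = 3, Frame = 1*5 = 5, Ring = 1*5 = 5.
Iteration 2: components of {Bearing,Frame,Ring} -> Cover = 3*5 = 15, Motor = 3*1 = 3, Widget = 3*3 = 9.
Iteration 3: components of {Cover,Motor,Widget} -> Bracket = 9*1 = 9, Hub = 3*1 = 3.
Iteration 4: no further components; recursion stops.
SUM(tot_qty) = 1 + 5 + 3 + 5 + 9 + 3 + 15 + 9 + 3 = 53.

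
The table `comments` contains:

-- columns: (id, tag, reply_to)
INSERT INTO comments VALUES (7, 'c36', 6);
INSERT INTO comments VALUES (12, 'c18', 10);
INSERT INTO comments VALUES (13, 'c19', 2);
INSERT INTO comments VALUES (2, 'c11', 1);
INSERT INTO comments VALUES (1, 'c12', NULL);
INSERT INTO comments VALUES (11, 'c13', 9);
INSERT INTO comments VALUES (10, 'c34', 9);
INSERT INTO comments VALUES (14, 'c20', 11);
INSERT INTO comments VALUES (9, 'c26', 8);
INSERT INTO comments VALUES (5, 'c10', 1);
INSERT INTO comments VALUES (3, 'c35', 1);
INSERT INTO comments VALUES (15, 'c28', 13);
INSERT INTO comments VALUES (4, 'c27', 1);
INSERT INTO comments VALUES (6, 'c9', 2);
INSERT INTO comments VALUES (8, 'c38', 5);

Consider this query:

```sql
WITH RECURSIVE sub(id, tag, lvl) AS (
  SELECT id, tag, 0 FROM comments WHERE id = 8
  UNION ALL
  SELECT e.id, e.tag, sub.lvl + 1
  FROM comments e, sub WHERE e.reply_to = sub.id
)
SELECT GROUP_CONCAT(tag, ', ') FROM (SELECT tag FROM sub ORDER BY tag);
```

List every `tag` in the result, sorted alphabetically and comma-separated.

Base: id=8 (c38) at lvl 0.
Iteration 1: rows with reply_to in {8} -> c26 (id 9, lvl 1).
Iteration 2: rows with reply_to in {9} -> c34 (id 10, lvl 2), c13 (id 11, lvl 2).
Iteration 3: rows with reply_to in {10,11} -> c18 (id 12, lvl 3), c20 (id 14, lvl 3).
Iteration 4: no rows with reply_to in {12,14}; recursion stops.

c13, c18, c20, c26, c34, c38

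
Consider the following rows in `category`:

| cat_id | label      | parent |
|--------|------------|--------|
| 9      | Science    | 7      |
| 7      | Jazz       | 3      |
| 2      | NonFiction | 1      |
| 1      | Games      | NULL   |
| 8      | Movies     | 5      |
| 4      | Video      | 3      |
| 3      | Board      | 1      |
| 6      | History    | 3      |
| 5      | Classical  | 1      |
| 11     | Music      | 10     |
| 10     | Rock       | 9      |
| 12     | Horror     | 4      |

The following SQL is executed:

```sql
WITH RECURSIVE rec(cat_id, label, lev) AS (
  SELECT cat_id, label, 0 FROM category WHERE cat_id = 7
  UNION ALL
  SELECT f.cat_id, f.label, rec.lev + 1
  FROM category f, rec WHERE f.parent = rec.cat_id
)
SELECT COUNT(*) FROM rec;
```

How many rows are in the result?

Base: cat_id=7 (Jazz) at lev 0.
Iteration 1: rows with parent in {7} -> Science (id 9, lev 1).
Iteration 2: rows with parent in {9} -> Rock (id 10, lev 2).
Iteration 3: rows with parent in {10} -> Music (id 11, lev 3).
Iteration 4: no rows with parent in {11}; recursion stops.
Total rows emitted: 4.

4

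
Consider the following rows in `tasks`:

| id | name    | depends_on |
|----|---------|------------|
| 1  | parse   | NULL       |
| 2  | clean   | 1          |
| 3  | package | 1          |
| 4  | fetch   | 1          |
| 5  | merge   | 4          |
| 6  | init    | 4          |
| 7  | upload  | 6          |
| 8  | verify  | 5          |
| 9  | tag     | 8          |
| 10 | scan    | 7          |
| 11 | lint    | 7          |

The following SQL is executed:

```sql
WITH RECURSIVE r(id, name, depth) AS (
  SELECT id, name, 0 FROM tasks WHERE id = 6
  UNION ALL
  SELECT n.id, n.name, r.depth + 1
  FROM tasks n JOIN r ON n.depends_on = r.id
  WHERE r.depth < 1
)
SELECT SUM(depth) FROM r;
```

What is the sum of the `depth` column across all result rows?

Base: id=6 (init) at depth 0.
Iteration 1: rows with depends_on in {6} -> upload (id 7, depth 1).
Iteration 2: depth < 1 fails for all current rows; recursion stops.
SUM(depth) = 0 + 1 = 1.

1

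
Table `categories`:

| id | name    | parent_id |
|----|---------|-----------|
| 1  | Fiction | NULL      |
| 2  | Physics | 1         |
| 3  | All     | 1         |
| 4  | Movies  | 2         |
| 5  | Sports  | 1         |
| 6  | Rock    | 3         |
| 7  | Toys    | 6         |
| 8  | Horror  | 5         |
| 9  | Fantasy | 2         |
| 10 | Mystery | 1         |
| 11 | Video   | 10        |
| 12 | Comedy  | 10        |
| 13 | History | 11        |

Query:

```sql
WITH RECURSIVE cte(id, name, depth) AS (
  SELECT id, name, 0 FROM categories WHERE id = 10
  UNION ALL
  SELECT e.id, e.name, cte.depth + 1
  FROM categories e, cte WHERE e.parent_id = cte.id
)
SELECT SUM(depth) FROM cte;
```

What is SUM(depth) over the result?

4

Base: id=10 (Mystery) at depth 0.
Iteration 1: rows with parent_id in {10} -> Video (id 11, depth 1), Comedy (id 12, depth 1).
Iteration 2: rows with parent_id in {11,12} -> History (id 13, depth 2).
Iteration 3: no rows with parent_id in {13}; recursion stops.
SUM(depth) = 0 + 1 + 1 + 2 = 4.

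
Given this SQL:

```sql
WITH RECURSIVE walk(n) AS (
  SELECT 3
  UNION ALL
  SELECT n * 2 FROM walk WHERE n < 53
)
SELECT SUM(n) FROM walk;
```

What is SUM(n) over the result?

189

Base: n=3.
Iteration 1: 3 < 53 holds -> n = 3 * 2 = 6.
Iteration 2: 6 < 53 holds -> n = 6 * 2 = 12.
Iteration 3: 12 < 53 holds -> n = 12 * 2 = 24.
Iteration 4: 24 < 53 holds -> n = 24 * 2 = 48.
Iteration 5: 48 < 53 holds -> n = 48 * 2 = 96.
Iteration 6: 96 < 53 fails; recursion stops.
SUM(n) = 3 + 6 + 12 + 24 + 48 + 96 = 189.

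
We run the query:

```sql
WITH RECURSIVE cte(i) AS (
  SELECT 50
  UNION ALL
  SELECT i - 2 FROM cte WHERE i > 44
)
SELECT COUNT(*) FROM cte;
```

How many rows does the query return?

Base: i=50.
Iteration 1: 50 > 44 holds -> i = 50 - 2 = 48.
Iteration 2: 48 > 44 holds -> i = 48 - 2 = 46.
Iteration 3: 46 > 44 holds -> i = 46 - 2 = 44.
Iteration 4: 44 > 44 fails; recursion stops.
Total rows emitted: 4.

4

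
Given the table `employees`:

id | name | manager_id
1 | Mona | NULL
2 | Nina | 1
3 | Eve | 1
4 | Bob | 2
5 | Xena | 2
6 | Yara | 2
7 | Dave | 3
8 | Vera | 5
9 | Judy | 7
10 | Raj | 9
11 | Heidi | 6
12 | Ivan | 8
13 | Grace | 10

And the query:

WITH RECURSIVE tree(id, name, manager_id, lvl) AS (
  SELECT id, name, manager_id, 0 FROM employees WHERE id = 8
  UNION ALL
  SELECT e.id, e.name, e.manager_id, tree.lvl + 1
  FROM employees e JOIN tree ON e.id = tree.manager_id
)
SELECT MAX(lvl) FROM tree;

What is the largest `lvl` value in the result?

Base: id=8 (Vera), manager_id=5, lvl 0.
Iteration 1: join on id=5 -> Xena (id 5, manager_id=2, lvl 1).
Iteration 2: join on id=2 -> Nina (id 2, manager_id=1, lvl 2).
Iteration 3: join on id=1 -> Mona (id 1, manager_id=NULL, lvl 3).
Iteration 4: manager_id is NULL; no match; recursion stops.
lvl values: 0, 1, 2, 3; the maximum is 3.

3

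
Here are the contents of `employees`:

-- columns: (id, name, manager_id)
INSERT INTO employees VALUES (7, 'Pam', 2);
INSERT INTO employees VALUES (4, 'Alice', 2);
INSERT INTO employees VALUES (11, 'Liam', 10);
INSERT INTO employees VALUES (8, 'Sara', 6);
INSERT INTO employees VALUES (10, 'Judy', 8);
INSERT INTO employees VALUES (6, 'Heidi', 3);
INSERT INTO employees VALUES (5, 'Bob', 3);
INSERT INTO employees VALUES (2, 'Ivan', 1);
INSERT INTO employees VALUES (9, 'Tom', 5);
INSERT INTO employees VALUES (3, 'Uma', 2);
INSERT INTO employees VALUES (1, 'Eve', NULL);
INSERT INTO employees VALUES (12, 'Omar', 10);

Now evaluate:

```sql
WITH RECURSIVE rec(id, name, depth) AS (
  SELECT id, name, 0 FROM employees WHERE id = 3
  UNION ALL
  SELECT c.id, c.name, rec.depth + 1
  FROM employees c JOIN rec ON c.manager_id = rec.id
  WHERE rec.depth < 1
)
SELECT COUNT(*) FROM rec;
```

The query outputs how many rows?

Base: id=3 (Uma) at depth 0.
Iteration 1: rows with manager_id in {3} -> Bob (id 5, depth 1), Heidi (id 6, depth 1).
Iteration 2: depth < 1 fails for all current rows; recursion stops.
Total rows emitted: 3.

3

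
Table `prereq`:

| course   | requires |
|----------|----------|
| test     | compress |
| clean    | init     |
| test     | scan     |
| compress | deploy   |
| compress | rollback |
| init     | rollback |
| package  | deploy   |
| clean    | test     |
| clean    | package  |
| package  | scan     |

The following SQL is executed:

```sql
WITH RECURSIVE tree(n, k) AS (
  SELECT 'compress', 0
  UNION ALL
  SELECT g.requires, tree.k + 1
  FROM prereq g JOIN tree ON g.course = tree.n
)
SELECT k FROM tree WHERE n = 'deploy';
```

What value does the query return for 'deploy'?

1

Base: (compress, k=0).
Iteration 1: edges from {compress} -> (deploy, k=1), (rollback, k=1).
Iteration 2: no outgoing edges from {deploy,rollback}; recursion stops.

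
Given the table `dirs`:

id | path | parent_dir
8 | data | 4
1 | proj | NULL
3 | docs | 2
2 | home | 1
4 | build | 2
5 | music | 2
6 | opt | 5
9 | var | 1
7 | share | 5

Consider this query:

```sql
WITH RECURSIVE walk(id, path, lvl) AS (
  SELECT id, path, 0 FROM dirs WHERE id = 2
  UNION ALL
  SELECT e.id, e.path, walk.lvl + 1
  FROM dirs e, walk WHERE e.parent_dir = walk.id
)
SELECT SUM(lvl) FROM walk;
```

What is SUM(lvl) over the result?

9

Base: id=2 (home) at lvl 0.
Iteration 1: rows with parent_dir in {2} -> docs (id 3, lvl 1), build (id 4, lvl 1), music (id 5, lvl 1).
Iteration 2: rows with parent_dir in {3,4,5} -> opt (id 6, lvl 2), share (id 7, lvl 2), data (id 8, lvl 2).
Iteration 3: no rows with parent_dir in {6,7,8}; recursion stops.
SUM(lvl) = 0 + 1 + 1 + 1 + 2 + 2 + 2 = 9.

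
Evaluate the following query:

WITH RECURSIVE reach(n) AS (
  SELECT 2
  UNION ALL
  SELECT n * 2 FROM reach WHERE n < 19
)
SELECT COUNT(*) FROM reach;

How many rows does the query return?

5

Base: n=2.
Iteration 1: 2 < 19 holds -> n = 2 * 2 = 4.
Iteration 2: 4 < 19 holds -> n = 4 * 2 = 8.
Iteration 3: 8 < 19 holds -> n = 8 * 2 = 16.
Iteration 4: 16 < 19 holds -> n = 16 * 2 = 32.
Iteration 5: 32 < 19 fails; recursion stops.
Total rows emitted: 5.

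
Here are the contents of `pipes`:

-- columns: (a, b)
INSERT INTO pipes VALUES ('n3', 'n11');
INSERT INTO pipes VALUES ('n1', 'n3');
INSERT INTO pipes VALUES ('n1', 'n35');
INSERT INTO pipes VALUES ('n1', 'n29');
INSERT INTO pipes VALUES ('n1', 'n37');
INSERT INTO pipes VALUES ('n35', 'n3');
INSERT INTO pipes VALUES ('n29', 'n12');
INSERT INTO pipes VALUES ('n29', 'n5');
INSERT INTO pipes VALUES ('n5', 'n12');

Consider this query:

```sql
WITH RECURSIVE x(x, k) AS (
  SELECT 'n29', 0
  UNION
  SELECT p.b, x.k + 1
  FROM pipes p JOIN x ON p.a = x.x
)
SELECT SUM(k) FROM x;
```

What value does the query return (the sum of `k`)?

4

Base: (n29, k=0).
Iteration 1: edges from {n29} -> (n12, k=1), (n5, k=1).
Iteration 2: edges from {n12,n5} -> (n12, k=2).
Iteration 3: no outgoing edges from {n12}; recursion stops.
SUM(k) = 0 + 1 + 1 + 2 = 4.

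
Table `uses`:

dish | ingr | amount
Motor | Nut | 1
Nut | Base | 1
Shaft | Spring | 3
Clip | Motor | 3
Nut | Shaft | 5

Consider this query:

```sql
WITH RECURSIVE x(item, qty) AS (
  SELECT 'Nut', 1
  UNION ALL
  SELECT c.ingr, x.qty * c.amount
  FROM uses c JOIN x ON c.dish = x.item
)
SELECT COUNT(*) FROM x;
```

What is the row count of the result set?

Base: (Nut, qty=1).
Iteration 1: components of {Nut} -> Base = 1*1 = 1, Shaft = 1*5 = 5.
Iteration 2: components of {Base,Shaft} -> Spring = 5*3 = 15.
Iteration 3: no further components; recursion stops.
Total rows emitted: 4.

4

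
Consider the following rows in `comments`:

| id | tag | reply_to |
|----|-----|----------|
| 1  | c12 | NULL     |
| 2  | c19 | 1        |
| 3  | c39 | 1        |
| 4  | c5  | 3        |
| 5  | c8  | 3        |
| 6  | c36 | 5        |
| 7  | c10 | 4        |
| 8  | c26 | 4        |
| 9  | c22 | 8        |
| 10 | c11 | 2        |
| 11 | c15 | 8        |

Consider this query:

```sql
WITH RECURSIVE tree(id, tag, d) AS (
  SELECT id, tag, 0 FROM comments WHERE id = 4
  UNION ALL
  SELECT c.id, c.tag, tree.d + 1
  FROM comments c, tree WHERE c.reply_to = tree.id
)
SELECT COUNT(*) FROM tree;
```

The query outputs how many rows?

Base: id=4 (c5) at d 0.
Iteration 1: rows with reply_to in {4} -> c10 (id 7, d 1), c26 (id 8, d 1).
Iteration 2: rows with reply_to in {7,8} -> c22 (id 9, d 2), c15 (id 11, d 2).
Iteration 3: no rows with reply_to in {9,11}; recursion stops.
Total rows emitted: 5.

5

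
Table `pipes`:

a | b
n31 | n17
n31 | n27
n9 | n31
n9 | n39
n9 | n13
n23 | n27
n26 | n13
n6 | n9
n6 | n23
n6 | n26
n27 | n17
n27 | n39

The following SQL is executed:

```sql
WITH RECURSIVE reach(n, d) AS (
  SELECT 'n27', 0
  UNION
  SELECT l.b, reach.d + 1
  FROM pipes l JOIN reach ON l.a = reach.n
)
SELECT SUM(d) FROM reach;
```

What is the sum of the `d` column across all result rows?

Base: (n27, d=0).
Iteration 1: edges from {n27} -> (n17, d=1), (n39, d=1).
Iteration 2: no outgoing edges from {n17,n39}; recursion stops.
SUM(d) = 0 + 1 + 1 = 2.

2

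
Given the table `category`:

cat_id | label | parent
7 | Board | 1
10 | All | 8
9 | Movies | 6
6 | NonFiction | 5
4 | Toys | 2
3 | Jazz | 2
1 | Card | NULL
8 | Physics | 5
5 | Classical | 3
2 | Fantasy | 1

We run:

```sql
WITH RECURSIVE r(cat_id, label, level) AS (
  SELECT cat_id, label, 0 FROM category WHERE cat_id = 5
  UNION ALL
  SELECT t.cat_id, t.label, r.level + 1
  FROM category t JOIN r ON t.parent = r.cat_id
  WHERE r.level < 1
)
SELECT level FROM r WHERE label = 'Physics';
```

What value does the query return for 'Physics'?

1

Base: cat_id=5 (Classical) at level 0.
Iteration 1: rows with parent in {5} -> NonFiction (id 6, level 1), Physics (id 8, level 1).
Iteration 2: level < 1 fails for all current rows; recursion stops.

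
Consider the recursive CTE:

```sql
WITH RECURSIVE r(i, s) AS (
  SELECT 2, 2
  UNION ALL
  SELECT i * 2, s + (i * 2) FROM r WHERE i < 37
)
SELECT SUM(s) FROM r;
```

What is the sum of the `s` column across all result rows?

240

Base: i=2, s=2.
Iteration 1: 2 < 37 holds -> i = 2 * 2 = 4, s = 2 + 4 = 6.
Iteration 2: 4 < 37 holds -> i = 4 * 2 = 8, s = 6 + 8 = 14.
Iteration 3: 8 < 37 holds -> i = 8 * 2 = 16, s = 14 + 16 = 30.
Iteration 4: 16 < 37 holds -> i = 16 * 2 = 32, s = 30 + 32 = 62.
Iteration 5: 32 < 37 holds -> i = 32 * 2 = 64, s = 62 + 64 = 126.
Iteration 6: 64 < 37 fails; recursion stops.
SUM(s) = 2 + 6 + 14 + 30 + 62 + 126 = 240.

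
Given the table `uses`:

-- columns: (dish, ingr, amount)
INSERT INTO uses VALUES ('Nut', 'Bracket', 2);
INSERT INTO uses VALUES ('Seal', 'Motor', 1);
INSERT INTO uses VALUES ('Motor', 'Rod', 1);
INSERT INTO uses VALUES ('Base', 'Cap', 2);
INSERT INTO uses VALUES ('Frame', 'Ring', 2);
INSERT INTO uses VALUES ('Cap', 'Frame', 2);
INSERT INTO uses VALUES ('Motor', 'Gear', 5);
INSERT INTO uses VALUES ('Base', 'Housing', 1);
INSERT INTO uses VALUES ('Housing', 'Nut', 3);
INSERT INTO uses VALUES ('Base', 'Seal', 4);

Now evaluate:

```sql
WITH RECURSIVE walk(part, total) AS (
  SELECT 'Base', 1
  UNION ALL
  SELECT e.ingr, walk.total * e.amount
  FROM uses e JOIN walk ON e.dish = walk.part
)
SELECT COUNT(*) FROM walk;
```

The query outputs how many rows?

11

Base: (Base, total=1).
Iteration 1: components of {Base} -> Cap = 1*2 = 2, Housing = 1*1 = 1, Seal = 1*4 = 4.
Iteration 2: components of {Cap,Housing,Seal} -> Frame = 2*2 = 4, Motor = 4*1 = 4, Nut = 1*3 = 3.
Iteration 3: components of {Frame,Motor,Nut} -> Bracket = 3*2 = 6, Gear = 4*5 = 20, Ring = 4*2 = 8, Rod = 4*1 = 4.
Iteration 4: no further components; recursion stops.
Total rows emitted: 11.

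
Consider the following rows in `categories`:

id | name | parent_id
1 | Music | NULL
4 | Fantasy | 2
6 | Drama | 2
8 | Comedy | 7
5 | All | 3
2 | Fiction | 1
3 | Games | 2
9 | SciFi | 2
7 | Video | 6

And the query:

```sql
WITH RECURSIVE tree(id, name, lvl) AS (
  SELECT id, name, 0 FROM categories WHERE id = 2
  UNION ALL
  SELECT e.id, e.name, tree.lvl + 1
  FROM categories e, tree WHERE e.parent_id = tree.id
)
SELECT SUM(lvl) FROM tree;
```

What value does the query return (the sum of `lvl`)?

11

Base: id=2 (Fiction) at lvl 0.
Iteration 1: rows with parent_id in {2} -> Games (id 3, lvl 1), Fantasy (id 4, lvl 1), Drama (id 6, lvl 1), SciFi (id 9, lvl 1).
Iteration 2: rows with parent_id in {3,4,6,9} -> All (id 5, lvl 2), Video (id 7, lvl 2).
Iteration 3: rows with parent_id in {5,7} -> Comedy (id 8, lvl 3).
Iteration 4: no rows with parent_id in {8}; recursion stops.
SUM(lvl) = 0 + 1 + 1 + 1 + 1 + 2 + 2 + 3 = 11.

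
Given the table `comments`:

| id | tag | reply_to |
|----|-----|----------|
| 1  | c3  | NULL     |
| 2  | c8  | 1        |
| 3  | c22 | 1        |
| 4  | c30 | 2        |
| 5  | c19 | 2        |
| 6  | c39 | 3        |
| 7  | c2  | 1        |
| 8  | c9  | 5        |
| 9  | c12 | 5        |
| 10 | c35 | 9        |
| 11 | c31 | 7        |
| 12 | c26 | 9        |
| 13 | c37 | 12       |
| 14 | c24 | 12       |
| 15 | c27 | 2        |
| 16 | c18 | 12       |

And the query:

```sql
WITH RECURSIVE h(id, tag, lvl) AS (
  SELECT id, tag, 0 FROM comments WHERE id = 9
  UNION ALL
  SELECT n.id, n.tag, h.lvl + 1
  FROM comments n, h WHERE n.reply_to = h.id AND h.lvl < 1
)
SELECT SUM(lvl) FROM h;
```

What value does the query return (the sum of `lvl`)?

2

Base: id=9 (c12) at lvl 0.
Iteration 1: rows with reply_to in {9} -> c35 (id 10, lvl 1), c26 (id 12, lvl 1).
Iteration 2: lvl < 1 fails for all current rows; recursion stops.
SUM(lvl) = 0 + 1 + 1 = 2.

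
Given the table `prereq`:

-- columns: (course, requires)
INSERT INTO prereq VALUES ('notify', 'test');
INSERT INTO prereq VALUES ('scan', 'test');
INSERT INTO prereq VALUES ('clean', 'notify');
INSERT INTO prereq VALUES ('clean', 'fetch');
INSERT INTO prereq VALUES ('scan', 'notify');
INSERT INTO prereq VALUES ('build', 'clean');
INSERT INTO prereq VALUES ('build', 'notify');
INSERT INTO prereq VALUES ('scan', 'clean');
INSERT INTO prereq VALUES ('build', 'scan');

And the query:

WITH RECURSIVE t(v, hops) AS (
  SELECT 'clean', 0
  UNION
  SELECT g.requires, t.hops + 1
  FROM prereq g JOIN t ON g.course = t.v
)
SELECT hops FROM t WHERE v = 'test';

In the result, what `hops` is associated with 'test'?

Base: (clean, hops=0).
Iteration 1: edges from {clean} -> (fetch, hops=1), (notify, hops=1).
Iteration 2: edges from {fetch,notify} -> (test, hops=2).
Iteration 3: no outgoing edges from {test}; recursion stops.

2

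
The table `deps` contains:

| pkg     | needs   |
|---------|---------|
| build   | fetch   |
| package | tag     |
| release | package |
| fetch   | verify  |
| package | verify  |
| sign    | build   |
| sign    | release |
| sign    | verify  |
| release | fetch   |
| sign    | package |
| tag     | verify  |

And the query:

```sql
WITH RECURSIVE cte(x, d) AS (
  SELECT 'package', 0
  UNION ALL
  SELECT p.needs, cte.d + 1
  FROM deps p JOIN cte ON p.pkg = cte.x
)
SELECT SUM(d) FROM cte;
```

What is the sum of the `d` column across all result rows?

4

Base: (package, d=0).
Iteration 1: edges from {package} -> (tag, d=1), (verify, d=1).
Iteration 2: edges from {tag,verify} -> (verify, d=2).
Iteration 3: no outgoing edges from {verify}; recursion stops.
SUM(d) = 0 + 1 + 1 + 2 = 4.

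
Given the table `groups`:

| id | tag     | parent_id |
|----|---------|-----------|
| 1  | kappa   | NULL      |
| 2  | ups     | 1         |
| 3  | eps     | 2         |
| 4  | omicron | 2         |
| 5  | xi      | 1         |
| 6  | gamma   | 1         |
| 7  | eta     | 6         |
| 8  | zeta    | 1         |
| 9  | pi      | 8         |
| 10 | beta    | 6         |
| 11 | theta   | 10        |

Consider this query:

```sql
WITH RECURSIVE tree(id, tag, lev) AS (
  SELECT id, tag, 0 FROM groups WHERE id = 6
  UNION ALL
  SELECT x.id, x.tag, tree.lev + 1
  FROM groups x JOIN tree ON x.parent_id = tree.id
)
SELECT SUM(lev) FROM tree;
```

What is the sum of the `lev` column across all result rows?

4

Base: id=6 (gamma) at lev 0.
Iteration 1: rows with parent_id in {6} -> eta (id 7, lev 1), beta (id 10, lev 1).
Iteration 2: rows with parent_id in {7,10} -> theta (id 11, lev 2).
Iteration 3: no rows with parent_id in {11}; recursion stops.
SUM(lev) = 0 + 1 + 1 + 2 = 4.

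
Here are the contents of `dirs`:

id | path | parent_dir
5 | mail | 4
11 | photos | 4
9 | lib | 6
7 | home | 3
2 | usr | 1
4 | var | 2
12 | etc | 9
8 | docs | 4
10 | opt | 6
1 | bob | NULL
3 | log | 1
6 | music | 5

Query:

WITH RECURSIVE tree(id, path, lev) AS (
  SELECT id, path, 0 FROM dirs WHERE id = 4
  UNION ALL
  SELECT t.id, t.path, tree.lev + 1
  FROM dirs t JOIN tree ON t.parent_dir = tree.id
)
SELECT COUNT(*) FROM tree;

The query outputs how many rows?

Base: id=4 (var) at lev 0.
Iteration 1: rows with parent_dir in {4} -> mail (id 5, lev 1), docs (id 8, lev 1), photos (id 11, lev 1).
Iteration 2: rows with parent_dir in {5,8,11} -> music (id 6, lev 2).
Iteration 3: rows with parent_dir in {6} -> lib (id 9, lev 3), opt (id 10, lev 3).
Iteration 4: rows with parent_dir in {9,10} -> etc (id 12, lev 4).
Iteration 5: no rows with parent_dir in {12}; recursion stops.
Total rows emitted: 8.

8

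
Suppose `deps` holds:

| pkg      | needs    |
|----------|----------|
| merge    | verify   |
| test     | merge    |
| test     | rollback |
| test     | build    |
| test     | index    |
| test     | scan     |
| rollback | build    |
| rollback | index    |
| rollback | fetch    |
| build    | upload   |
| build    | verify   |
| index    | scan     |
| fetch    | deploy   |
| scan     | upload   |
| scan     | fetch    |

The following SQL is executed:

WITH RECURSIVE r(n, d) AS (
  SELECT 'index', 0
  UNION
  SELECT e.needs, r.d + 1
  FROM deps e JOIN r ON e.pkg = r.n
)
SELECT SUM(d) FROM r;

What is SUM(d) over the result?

Base: (index, d=0).
Iteration 1: edges from {index} -> (scan, d=1).
Iteration 2: edges from {scan} -> (fetch, d=2), (upload, d=2).
Iteration 3: edges from {fetch,upload} -> (deploy, d=3).
Iteration 4: no outgoing edges from {deploy}; recursion stops.
SUM(d) = 0 + 1 + 2 + 2 + 3 = 8.

8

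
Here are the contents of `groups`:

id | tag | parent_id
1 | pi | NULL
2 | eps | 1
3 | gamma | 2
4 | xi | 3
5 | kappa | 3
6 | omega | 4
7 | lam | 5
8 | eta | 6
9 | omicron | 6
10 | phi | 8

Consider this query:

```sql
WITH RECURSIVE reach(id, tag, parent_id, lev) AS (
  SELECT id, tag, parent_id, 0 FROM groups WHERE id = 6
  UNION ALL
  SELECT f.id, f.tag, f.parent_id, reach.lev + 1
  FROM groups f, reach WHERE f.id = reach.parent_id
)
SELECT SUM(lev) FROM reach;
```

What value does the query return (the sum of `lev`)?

Base: id=6 (omega), parent_id=4, lev 0.
Iteration 1: join on id=4 -> xi (id 4, parent_id=3, lev 1).
Iteration 2: join on id=3 -> gamma (id 3, parent_id=2, lev 2).
Iteration 3: join on id=2 -> eps (id 2, parent_id=1, lev 3).
Iteration 4: join on id=1 -> pi (id 1, parent_id=NULL, lev 4).
Iteration 5: parent_id is NULL; no match; recursion stops.
SUM(lev) = 0 + 1 + 2 + 3 + 4 = 10.

10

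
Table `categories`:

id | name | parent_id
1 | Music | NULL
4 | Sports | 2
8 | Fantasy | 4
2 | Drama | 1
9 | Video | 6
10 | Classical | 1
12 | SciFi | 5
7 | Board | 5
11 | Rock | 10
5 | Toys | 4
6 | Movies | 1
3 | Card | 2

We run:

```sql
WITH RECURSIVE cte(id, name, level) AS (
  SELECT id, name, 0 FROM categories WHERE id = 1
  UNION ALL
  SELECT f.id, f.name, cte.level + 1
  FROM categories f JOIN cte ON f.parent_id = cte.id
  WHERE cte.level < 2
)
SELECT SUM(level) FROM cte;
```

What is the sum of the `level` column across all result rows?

11

Base: id=1 (Music) at level 0.
Iteration 1: rows with parent_id in {1} -> Drama (id 2, level 1), Movies (id 6, level 1), Classical (id 10, level 1).
Iteration 2: rows with parent_id in {2,6,10} -> Card (id 3, level 2), Sports (id 4, level 2), Video (id 9, level 2), Rock (id 11, level 2).
Iteration 3: level < 2 fails for all current rows; recursion stops.
SUM(level) = 0 + 1 + 1 + 1 + 2 + 2 + 2 + 2 = 11.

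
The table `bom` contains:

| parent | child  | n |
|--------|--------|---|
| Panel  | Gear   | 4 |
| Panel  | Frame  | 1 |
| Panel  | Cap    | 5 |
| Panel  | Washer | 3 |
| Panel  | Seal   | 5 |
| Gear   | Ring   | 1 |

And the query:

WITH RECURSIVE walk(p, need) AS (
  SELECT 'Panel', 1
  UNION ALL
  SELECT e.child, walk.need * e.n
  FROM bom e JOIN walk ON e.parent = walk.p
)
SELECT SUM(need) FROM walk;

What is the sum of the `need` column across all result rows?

Base: (Panel, need=1).
Iteration 1: components of {Panel} -> Cap = 1*5 = 5, Frame = 1*1 = 1, Gear = 1*4 = 4, Seal = 1*5 = 5, Washer = 1*3 = 3.
Iteration 2: components of {Cap,Frame,Gear,Seal,Washer} -> Ring = 4*1 = 4.
Iteration 3: no further components; recursion stops.
SUM(need) = 1 + 3 + 5 + 4 + 5 + 1 + 4 = 23.

23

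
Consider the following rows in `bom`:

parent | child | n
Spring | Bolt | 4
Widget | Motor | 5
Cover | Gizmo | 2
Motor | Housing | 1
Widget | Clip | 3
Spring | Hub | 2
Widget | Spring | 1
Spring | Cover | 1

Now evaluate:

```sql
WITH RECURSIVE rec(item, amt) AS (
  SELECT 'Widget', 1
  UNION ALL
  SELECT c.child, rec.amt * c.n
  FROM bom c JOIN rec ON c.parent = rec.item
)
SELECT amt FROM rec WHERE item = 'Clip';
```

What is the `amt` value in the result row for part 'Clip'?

Base: (Widget, amt=1).
Iteration 1: components of {Widget} -> Clip = 1*3 = 3, Motor = 1*5 = 5, Spring = 1*1 = 1.
Iteration 2: components of {Clip,Motor,Spring} -> Bolt = 1*4 = 4, Cover = 1*1 = 1, Housing = 5*1 = 5, Hub = 1*2 = 2.
Iteration 3: components of {Bolt,Cover,Housing,Hub} -> Gizmo = 1*2 = 2.
Iteration 4: no further components; recursion stops.

3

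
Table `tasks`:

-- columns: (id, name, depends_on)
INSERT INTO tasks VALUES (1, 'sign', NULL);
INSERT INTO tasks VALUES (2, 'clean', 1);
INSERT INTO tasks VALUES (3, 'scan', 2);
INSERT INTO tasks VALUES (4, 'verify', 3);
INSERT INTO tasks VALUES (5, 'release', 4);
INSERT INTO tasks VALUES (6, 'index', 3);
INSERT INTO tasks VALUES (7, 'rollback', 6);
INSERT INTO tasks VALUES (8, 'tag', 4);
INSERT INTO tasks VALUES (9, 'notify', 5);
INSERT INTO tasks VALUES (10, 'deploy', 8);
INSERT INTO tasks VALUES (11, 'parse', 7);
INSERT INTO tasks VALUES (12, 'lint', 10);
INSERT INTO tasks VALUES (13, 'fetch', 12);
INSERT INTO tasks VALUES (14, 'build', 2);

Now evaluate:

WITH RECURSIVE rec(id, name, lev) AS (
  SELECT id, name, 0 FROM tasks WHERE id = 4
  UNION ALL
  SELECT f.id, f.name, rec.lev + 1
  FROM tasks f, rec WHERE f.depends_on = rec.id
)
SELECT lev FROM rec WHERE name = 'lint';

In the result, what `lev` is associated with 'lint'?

3

Base: id=4 (verify) at lev 0.
Iteration 1: rows with depends_on in {4} -> release (id 5, lev 1), tag (id 8, lev 1).
Iteration 2: rows with depends_on in {5,8} -> notify (id 9, lev 2), deploy (id 10, lev 2).
Iteration 3: rows with depends_on in {9,10} -> lint (id 12, lev 3).
Iteration 4: rows with depends_on in {12} -> fetch (id 13, lev 4).
Iteration 5: no rows with depends_on in {13}; recursion stops.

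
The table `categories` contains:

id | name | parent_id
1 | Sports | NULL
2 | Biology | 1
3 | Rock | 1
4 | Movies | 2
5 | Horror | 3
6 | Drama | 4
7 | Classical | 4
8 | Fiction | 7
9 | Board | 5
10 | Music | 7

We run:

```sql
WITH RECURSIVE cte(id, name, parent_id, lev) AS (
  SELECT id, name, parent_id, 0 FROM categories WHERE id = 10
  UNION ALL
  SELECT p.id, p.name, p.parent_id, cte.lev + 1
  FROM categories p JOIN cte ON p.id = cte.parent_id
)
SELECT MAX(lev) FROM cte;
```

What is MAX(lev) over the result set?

4

Base: id=10 (Music), parent_id=7, lev 0.
Iteration 1: join on id=7 -> Classical (id 7, parent_id=4, lev 1).
Iteration 2: join on id=4 -> Movies (id 4, parent_id=2, lev 2).
Iteration 3: join on id=2 -> Biology (id 2, parent_id=1, lev 3).
Iteration 4: join on id=1 -> Sports (id 1, parent_id=NULL, lev 4).
Iteration 5: parent_id is NULL; no match; recursion stops.
lev values: 0, 1, 2, 3, 4; the maximum is 4.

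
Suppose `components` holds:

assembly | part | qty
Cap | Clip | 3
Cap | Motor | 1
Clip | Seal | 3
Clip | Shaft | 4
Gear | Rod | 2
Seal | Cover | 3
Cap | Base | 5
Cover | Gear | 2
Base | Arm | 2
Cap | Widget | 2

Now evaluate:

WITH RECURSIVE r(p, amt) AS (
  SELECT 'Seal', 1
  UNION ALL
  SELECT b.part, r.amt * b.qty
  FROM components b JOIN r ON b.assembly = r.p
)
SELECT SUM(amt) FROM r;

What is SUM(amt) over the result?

Base: (Seal, amt=1).
Iteration 1: components of {Seal} -> Cover = 1*3 = 3.
Iteration 2: components of {Cover} -> Gear = 3*2 = 6.
Iteration 3: components of {Gear} -> Rod = 6*2 = 12.
Iteration 4: no further components; recursion stops.
SUM(amt) = 1 + 3 + 6 + 12 = 22.

22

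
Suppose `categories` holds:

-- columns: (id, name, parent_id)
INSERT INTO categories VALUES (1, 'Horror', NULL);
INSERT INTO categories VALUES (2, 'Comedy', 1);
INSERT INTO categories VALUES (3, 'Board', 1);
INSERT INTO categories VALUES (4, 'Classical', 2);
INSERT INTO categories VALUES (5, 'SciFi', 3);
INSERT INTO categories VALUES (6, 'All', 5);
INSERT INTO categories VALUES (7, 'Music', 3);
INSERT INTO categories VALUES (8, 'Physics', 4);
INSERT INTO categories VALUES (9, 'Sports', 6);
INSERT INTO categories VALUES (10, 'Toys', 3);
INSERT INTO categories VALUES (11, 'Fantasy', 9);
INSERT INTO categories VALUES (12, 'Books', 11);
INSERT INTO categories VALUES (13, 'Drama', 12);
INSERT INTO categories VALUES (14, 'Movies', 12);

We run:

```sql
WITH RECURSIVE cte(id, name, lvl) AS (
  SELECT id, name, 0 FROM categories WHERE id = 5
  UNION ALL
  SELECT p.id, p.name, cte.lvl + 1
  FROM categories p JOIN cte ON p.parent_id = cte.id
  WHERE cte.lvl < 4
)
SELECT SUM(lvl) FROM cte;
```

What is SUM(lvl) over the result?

10

Base: id=5 (SciFi) at lvl 0.
Iteration 1: rows with parent_id in {5} -> All (id 6, lvl 1).
Iteration 2: rows with parent_id in {6} -> Sports (id 9, lvl 2).
Iteration 3: rows with parent_id in {9} -> Fantasy (id 11, lvl 3).
Iteration 4: rows with parent_id in {11} -> Books (id 12, lvl 4).
Iteration 5: lvl < 4 fails for all current rows; recursion stops.
SUM(lvl) = 0 + 1 + 2 + 3 + 4 = 10.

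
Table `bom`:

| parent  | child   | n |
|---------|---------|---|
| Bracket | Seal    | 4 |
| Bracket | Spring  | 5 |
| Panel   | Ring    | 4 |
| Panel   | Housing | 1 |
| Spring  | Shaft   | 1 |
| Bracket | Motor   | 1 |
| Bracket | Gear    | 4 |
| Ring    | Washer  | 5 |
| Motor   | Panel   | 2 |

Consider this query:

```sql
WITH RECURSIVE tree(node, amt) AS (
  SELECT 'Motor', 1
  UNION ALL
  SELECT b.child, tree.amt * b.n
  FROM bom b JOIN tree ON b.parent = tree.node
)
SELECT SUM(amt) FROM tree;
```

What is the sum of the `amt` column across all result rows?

53

Base: (Motor, amt=1).
Iteration 1: components of {Motor} -> Panel = 1*2 = 2.
Iteration 2: components of {Panel} -> Housing = 2*1 = 2, Ring = 2*4 = 8.
Iteration 3: components of {Housing,Ring} -> Washer = 8*5 = 40.
Iteration 4: no further components; recursion stops.
SUM(amt) = 1 + 2 + 8 + 2 + 40 = 53.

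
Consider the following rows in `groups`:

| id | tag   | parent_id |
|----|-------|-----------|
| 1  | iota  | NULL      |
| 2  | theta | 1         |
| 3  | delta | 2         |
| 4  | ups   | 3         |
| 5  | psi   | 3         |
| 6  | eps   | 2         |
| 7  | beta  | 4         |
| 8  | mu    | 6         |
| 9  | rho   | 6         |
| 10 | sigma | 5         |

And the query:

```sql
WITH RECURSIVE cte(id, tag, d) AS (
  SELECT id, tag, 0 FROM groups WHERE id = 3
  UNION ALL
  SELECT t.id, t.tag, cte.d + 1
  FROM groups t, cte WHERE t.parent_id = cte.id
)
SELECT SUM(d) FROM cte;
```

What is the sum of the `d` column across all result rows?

6

Base: id=3 (delta) at d 0.
Iteration 1: rows with parent_id in {3} -> ups (id 4, d 1), psi (id 5, d 1).
Iteration 2: rows with parent_id in {4,5} -> beta (id 7, d 2), sigma (id 10, d 2).
Iteration 3: no rows with parent_id in {7,10}; recursion stops.
SUM(d) = 0 + 1 + 1 + 2 + 2 = 6.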